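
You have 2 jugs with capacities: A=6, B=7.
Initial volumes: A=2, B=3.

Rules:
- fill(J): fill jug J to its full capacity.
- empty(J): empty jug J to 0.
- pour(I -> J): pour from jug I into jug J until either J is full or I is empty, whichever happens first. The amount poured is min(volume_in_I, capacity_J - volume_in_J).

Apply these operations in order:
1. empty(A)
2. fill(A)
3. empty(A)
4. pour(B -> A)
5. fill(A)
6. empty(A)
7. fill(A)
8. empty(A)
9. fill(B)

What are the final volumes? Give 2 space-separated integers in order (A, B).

Answer: 0 7

Derivation:
Step 1: empty(A) -> (A=0 B=3)
Step 2: fill(A) -> (A=6 B=3)
Step 3: empty(A) -> (A=0 B=3)
Step 4: pour(B -> A) -> (A=3 B=0)
Step 5: fill(A) -> (A=6 B=0)
Step 6: empty(A) -> (A=0 B=0)
Step 7: fill(A) -> (A=6 B=0)
Step 8: empty(A) -> (A=0 B=0)
Step 9: fill(B) -> (A=0 B=7)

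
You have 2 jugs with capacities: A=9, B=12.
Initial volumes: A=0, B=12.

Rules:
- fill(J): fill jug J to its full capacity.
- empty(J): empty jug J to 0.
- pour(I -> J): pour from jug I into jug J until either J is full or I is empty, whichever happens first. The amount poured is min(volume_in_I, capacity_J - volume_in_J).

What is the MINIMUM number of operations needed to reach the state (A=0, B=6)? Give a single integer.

Answer: 6

Derivation:
BFS from (A=0, B=12). One shortest path:
  1. pour(B -> A) -> (A=9 B=3)
  2. empty(A) -> (A=0 B=3)
  3. pour(B -> A) -> (A=3 B=0)
  4. fill(B) -> (A=3 B=12)
  5. pour(B -> A) -> (A=9 B=6)
  6. empty(A) -> (A=0 B=6)
Reached target in 6 moves.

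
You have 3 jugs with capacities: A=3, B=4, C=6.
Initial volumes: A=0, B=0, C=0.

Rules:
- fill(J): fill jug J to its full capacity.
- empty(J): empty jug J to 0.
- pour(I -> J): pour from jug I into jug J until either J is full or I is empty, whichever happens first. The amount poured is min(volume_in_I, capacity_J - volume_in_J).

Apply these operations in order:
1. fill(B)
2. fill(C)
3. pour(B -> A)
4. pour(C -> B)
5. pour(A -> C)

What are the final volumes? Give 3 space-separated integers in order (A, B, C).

Answer: 0 4 6

Derivation:
Step 1: fill(B) -> (A=0 B=4 C=0)
Step 2: fill(C) -> (A=0 B=4 C=6)
Step 3: pour(B -> A) -> (A=3 B=1 C=6)
Step 4: pour(C -> B) -> (A=3 B=4 C=3)
Step 5: pour(A -> C) -> (A=0 B=4 C=6)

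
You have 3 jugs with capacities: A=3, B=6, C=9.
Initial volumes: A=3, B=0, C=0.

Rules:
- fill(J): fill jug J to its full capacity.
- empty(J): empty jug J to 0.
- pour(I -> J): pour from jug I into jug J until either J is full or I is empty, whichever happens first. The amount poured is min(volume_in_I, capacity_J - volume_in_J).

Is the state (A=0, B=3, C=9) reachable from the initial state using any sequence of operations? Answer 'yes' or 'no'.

Answer: yes

Derivation:
BFS from (A=3, B=0, C=0):
  1. fill(C) -> (A=3 B=0 C=9)
  2. pour(A -> B) -> (A=0 B=3 C=9)
Target reached → yes.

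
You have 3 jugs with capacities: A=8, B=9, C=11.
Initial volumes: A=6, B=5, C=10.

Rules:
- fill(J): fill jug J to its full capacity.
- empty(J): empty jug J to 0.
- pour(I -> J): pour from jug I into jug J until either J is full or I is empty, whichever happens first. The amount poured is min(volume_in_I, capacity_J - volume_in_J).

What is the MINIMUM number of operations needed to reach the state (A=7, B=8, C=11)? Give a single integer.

Answer: 5

Derivation:
BFS from (A=6, B=5, C=10). One shortest path:
  1. fill(A) -> (A=8 B=5 C=10)
  2. empty(B) -> (A=8 B=0 C=10)
  3. pour(A -> B) -> (A=0 B=8 C=10)
  4. fill(A) -> (A=8 B=8 C=10)
  5. pour(A -> C) -> (A=7 B=8 C=11)
Reached target in 5 moves.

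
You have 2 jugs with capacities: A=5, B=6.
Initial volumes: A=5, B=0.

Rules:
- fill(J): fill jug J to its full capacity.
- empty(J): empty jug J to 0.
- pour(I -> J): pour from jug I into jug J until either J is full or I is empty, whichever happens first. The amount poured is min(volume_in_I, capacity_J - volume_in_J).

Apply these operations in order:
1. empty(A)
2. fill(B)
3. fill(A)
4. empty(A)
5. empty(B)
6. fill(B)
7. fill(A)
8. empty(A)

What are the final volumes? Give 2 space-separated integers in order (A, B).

Step 1: empty(A) -> (A=0 B=0)
Step 2: fill(B) -> (A=0 B=6)
Step 3: fill(A) -> (A=5 B=6)
Step 4: empty(A) -> (A=0 B=6)
Step 5: empty(B) -> (A=0 B=0)
Step 6: fill(B) -> (A=0 B=6)
Step 7: fill(A) -> (A=5 B=6)
Step 8: empty(A) -> (A=0 B=6)

Answer: 0 6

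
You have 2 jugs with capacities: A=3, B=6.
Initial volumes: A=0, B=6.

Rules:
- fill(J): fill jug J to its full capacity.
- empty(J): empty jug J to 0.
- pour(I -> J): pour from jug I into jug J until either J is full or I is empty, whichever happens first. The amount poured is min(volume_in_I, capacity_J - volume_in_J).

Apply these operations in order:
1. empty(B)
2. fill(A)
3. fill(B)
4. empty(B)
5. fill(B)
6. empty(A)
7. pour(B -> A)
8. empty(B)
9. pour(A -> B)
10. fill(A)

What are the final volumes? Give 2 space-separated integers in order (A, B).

Step 1: empty(B) -> (A=0 B=0)
Step 2: fill(A) -> (A=3 B=0)
Step 3: fill(B) -> (A=3 B=6)
Step 4: empty(B) -> (A=3 B=0)
Step 5: fill(B) -> (A=3 B=6)
Step 6: empty(A) -> (A=0 B=6)
Step 7: pour(B -> A) -> (A=3 B=3)
Step 8: empty(B) -> (A=3 B=0)
Step 9: pour(A -> B) -> (A=0 B=3)
Step 10: fill(A) -> (A=3 B=3)

Answer: 3 3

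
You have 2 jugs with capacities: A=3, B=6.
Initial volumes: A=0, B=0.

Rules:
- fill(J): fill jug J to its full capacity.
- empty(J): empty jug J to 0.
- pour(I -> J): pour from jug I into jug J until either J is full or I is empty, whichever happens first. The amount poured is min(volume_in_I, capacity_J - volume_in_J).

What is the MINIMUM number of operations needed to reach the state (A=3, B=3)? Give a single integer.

Answer: 2

Derivation:
BFS from (A=0, B=0). One shortest path:
  1. fill(B) -> (A=0 B=6)
  2. pour(B -> A) -> (A=3 B=3)
Reached target in 2 moves.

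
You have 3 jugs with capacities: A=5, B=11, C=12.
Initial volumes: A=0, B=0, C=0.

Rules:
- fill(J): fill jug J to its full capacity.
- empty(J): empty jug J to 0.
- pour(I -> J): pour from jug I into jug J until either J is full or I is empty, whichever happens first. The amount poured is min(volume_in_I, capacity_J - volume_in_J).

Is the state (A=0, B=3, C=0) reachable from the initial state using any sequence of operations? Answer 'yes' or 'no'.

Answer: yes

Derivation:
BFS from (A=0, B=0, C=0):
  1. fill(A) -> (A=5 B=0 C=0)
  2. pour(A -> B) -> (A=0 B=5 C=0)
  3. fill(A) -> (A=5 B=5 C=0)
  4. pour(A -> B) -> (A=0 B=10 C=0)
  5. fill(A) -> (A=5 B=10 C=0)
  6. pour(A -> C) -> (A=0 B=10 C=5)
  7. pour(B -> C) -> (A=0 B=3 C=12)
  8. empty(C) -> (A=0 B=3 C=0)
Target reached → yes.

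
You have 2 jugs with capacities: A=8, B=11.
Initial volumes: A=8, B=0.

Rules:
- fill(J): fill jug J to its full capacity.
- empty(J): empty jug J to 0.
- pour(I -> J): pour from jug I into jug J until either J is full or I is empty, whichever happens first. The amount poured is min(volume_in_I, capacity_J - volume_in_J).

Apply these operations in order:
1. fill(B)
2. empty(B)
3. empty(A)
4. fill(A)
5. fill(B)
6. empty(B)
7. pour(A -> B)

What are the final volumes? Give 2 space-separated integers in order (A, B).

Step 1: fill(B) -> (A=8 B=11)
Step 2: empty(B) -> (A=8 B=0)
Step 3: empty(A) -> (A=0 B=0)
Step 4: fill(A) -> (A=8 B=0)
Step 5: fill(B) -> (A=8 B=11)
Step 6: empty(B) -> (A=8 B=0)
Step 7: pour(A -> B) -> (A=0 B=8)

Answer: 0 8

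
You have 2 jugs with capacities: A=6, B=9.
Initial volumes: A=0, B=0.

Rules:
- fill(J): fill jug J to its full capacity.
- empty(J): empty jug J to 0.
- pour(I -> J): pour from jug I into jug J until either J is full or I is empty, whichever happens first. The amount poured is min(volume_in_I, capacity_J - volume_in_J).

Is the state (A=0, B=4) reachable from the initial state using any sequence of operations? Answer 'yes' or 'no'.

BFS explored all 10 reachable states.
Reachable set includes: (0,0), (0,3), (0,6), (0,9), (3,0), (3,9), (6,0), (6,3), (6,6), (6,9)
Target (A=0, B=4) not in reachable set → no.

Answer: no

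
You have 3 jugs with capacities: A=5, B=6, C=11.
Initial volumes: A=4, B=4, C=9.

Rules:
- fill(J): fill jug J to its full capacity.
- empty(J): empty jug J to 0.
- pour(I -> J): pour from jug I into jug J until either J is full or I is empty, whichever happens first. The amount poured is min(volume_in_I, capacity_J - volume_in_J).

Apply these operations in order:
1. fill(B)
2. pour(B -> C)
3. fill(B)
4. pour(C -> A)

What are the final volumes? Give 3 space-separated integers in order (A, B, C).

Answer: 5 6 10

Derivation:
Step 1: fill(B) -> (A=4 B=6 C=9)
Step 2: pour(B -> C) -> (A=4 B=4 C=11)
Step 3: fill(B) -> (A=4 B=6 C=11)
Step 4: pour(C -> A) -> (A=5 B=6 C=10)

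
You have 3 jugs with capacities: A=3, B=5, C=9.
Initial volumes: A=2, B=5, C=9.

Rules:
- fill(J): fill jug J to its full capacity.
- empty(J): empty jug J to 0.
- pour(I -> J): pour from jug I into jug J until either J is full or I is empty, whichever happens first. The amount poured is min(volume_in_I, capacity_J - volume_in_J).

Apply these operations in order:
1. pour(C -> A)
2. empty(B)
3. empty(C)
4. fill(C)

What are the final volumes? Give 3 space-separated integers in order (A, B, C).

Step 1: pour(C -> A) -> (A=3 B=5 C=8)
Step 2: empty(B) -> (A=3 B=0 C=8)
Step 3: empty(C) -> (A=3 B=0 C=0)
Step 4: fill(C) -> (A=3 B=0 C=9)

Answer: 3 0 9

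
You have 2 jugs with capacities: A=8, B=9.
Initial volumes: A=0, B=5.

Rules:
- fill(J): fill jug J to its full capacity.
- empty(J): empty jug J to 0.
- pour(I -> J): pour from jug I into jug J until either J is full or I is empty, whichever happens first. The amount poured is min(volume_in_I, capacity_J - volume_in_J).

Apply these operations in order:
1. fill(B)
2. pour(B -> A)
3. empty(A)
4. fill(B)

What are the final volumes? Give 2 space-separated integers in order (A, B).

Step 1: fill(B) -> (A=0 B=9)
Step 2: pour(B -> A) -> (A=8 B=1)
Step 3: empty(A) -> (A=0 B=1)
Step 4: fill(B) -> (A=0 B=9)

Answer: 0 9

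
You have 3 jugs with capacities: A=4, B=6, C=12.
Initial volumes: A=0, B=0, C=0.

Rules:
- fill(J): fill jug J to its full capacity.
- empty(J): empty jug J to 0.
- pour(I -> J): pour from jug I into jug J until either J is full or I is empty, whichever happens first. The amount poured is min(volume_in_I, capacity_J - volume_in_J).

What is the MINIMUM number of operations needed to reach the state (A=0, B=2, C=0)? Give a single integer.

BFS from (A=0, B=0, C=0). One shortest path:
  1. fill(B) -> (A=0 B=6 C=0)
  2. pour(B -> A) -> (A=4 B=2 C=0)
  3. empty(A) -> (A=0 B=2 C=0)
Reached target in 3 moves.

Answer: 3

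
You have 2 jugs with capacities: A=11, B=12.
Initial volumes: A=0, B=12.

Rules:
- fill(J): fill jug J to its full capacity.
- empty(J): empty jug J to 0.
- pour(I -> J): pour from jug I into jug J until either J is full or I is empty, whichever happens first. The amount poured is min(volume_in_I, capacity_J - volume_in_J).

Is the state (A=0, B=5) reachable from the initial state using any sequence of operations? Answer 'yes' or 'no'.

BFS from (A=0, B=12):
  1. pour(B -> A) -> (A=11 B=1)
  2. empty(A) -> (A=0 B=1)
  3. pour(B -> A) -> (A=1 B=0)
  4. fill(B) -> (A=1 B=12)
  5. pour(B -> A) -> (A=11 B=2)
  6. empty(A) -> (A=0 B=2)
  7. pour(B -> A) -> (A=2 B=0)
  8. fill(B) -> (A=2 B=12)
  9. pour(B -> A) -> (A=11 B=3)
  10. empty(A) -> (A=0 B=3)
  11. pour(B -> A) -> (A=3 B=0)
  12. fill(B) -> (A=3 B=12)
  13. pour(B -> A) -> (A=11 B=4)
  14. empty(A) -> (A=0 B=4)
  15. pour(B -> A) -> (A=4 B=0)
  16. fill(B) -> (A=4 B=12)
  17. pour(B -> A) -> (A=11 B=5)
  18. empty(A) -> (A=0 B=5)
Target reached → yes.

Answer: yes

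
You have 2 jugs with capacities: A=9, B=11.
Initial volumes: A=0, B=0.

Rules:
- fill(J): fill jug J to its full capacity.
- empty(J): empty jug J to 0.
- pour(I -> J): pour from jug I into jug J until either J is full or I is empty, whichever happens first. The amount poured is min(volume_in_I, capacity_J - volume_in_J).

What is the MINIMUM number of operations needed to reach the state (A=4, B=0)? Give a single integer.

Answer: 8

Derivation:
BFS from (A=0, B=0). One shortest path:
  1. fill(B) -> (A=0 B=11)
  2. pour(B -> A) -> (A=9 B=2)
  3. empty(A) -> (A=0 B=2)
  4. pour(B -> A) -> (A=2 B=0)
  5. fill(B) -> (A=2 B=11)
  6. pour(B -> A) -> (A=9 B=4)
  7. empty(A) -> (A=0 B=4)
  8. pour(B -> A) -> (A=4 B=0)
Reached target in 8 moves.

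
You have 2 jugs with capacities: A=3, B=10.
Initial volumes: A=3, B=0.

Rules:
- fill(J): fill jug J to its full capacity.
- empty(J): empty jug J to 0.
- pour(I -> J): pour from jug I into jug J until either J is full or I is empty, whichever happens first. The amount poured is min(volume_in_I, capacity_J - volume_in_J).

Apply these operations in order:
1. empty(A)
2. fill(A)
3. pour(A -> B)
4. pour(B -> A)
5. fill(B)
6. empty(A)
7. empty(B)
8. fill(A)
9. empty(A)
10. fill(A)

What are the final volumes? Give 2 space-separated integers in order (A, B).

Answer: 3 0

Derivation:
Step 1: empty(A) -> (A=0 B=0)
Step 2: fill(A) -> (A=3 B=0)
Step 3: pour(A -> B) -> (A=0 B=3)
Step 4: pour(B -> A) -> (A=3 B=0)
Step 5: fill(B) -> (A=3 B=10)
Step 6: empty(A) -> (A=0 B=10)
Step 7: empty(B) -> (A=0 B=0)
Step 8: fill(A) -> (A=3 B=0)
Step 9: empty(A) -> (A=0 B=0)
Step 10: fill(A) -> (A=3 B=0)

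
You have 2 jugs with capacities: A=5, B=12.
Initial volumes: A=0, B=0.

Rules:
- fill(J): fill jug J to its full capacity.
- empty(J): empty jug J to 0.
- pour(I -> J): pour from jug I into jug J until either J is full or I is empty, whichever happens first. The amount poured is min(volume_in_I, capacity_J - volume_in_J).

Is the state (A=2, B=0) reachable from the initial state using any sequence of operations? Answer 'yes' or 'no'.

BFS from (A=0, B=0):
  1. fill(B) -> (A=0 B=12)
  2. pour(B -> A) -> (A=5 B=7)
  3. empty(A) -> (A=0 B=7)
  4. pour(B -> A) -> (A=5 B=2)
  5. empty(A) -> (A=0 B=2)
  6. pour(B -> A) -> (A=2 B=0)
Target reached → yes.

Answer: yes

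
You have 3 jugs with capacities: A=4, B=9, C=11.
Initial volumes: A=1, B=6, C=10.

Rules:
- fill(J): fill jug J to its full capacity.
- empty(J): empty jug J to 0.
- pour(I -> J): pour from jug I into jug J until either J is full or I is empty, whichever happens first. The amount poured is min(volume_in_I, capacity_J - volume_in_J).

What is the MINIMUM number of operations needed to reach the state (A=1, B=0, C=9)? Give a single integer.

BFS from (A=1, B=6, C=10). One shortest path:
  1. fill(B) -> (A=1 B=9 C=10)
  2. empty(C) -> (A=1 B=9 C=0)
  3. pour(B -> C) -> (A=1 B=0 C=9)
Reached target in 3 moves.

Answer: 3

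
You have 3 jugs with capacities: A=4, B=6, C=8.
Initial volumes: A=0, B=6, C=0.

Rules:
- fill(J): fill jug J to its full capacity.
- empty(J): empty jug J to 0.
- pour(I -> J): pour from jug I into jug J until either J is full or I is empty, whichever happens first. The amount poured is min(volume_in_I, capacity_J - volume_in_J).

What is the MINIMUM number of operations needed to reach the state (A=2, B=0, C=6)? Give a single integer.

BFS from (A=0, B=6, C=0). One shortest path:
  1. empty(B) -> (A=0 B=0 C=0)
  2. fill(C) -> (A=0 B=0 C=8)
  3. pour(C -> B) -> (A=0 B=6 C=2)
  4. pour(C -> A) -> (A=2 B=6 C=0)
  5. pour(B -> C) -> (A=2 B=0 C=6)
Reached target in 5 moves.

Answer: 5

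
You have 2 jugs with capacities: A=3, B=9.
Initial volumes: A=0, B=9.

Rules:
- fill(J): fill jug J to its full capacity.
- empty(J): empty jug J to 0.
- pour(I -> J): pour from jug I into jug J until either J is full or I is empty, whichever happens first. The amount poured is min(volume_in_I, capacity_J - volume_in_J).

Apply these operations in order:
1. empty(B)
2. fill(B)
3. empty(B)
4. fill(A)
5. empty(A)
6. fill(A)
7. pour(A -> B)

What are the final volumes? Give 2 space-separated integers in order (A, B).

Answer: 0 3

Derivation:
Step 1: empty(B) -> (A=0 B=0)
Step 2: fill(B) -> (A=0 B=9)
Step 3: empty(B) -> (A=0 B=0)
Step 4: fill(A) -> (A=3 B=0)
Step 5: empty(A) -> (A=0 B=0)
Step 6: fill(A) -> (A=3 B=0)
Step 7: pour(A -> B) -> (A=0 B=3)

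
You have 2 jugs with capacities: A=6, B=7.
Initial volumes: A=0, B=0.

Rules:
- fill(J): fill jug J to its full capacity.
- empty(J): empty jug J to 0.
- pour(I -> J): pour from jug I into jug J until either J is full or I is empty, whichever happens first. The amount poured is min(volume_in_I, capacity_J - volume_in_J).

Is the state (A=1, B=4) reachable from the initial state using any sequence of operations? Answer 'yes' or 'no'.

Answer: no

Derivation:
BFS explored all 26 reachable states.
Reachable set includes: (0,0), (0,1), (0,2), (0,3), (0,4), (0,5), (0,6), (0,7), (1,0), (1,7), (2,0), (2,7) ...
Target (A=1, B=4) not in reachable set → no.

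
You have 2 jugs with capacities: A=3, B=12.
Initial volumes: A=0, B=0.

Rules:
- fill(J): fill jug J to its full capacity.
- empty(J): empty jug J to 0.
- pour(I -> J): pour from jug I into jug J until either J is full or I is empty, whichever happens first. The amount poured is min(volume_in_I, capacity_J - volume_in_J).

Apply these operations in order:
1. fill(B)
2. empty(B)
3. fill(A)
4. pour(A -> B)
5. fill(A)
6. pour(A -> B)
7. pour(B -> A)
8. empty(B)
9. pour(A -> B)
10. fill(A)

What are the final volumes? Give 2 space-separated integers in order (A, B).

Step 1: fill(B) -> (A=0 B=12)
Step 2: empty(B) -> (A=0 B=0)
Step 3: fill(A) -> (A=3 B=0)
Step 4: pour(A -> B) -> (A=0 B=3)
Step 5: fill(A) -> (A=3 B=3)
Step 6: pour(A -> B) -> (A=0 B=6)
Step 7: pour(B -> A) -> (A=3 B=3)
Step 8: empty(B) -> (A=3 B=0)
Step 9: pour(A -> B) -> (A=0 B=3)
Step 10: fill(A) -> (A=3 B=3)

Answer: 3 3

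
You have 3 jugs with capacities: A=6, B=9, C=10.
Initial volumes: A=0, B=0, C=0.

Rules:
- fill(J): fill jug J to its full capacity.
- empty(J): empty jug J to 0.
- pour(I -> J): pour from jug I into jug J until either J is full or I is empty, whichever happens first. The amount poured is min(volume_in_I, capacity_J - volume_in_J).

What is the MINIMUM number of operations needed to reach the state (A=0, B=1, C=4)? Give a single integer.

Answer: 7

Derivation:
BFS from (A=0, B=0, C=0). One shortest path:
  1. fill(C) -> (A=0 B=0 C=10)
  2. pour(C -> B) -> (A=0 B=9 C=1)
  3. empty(B) -> (A=0 B=0 C=1)
  4. pour(C -> B) -> (A=0 B=1 C=0)
  5. fill(C) -> (A=0 B=1 C=10)
  6. pour(C -> A) -> (A=6 B=1 C=4)
  7. empty(A) -> (A=0 B=1 C=4)
Reached target in 7 moves.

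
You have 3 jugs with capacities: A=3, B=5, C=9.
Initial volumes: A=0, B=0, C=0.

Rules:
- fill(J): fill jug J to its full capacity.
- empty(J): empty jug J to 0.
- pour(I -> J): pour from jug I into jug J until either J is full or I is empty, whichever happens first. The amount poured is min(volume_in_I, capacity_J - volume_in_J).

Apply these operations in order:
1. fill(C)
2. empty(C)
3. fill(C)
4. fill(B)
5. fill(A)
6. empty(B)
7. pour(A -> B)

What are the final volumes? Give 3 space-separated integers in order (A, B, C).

Step 1: fill(C) -> (A=0 B=0 C=9)
Step 2: empty(C) -> (A=0 B=0 C=0)
Step 3: fill(C) -> (A=0 B=0 C=9)
Step 4: fill(B) -> (A=0 B=5 C=9)
Step 5: fill(A) -> (A=3 B=5 C=9)
Step 6: empty(B) -> (A=3 B=0 C=9)
Step 7: pour(A -> B) -> (A=0 B=3 C=9)

Answer: 0 3 9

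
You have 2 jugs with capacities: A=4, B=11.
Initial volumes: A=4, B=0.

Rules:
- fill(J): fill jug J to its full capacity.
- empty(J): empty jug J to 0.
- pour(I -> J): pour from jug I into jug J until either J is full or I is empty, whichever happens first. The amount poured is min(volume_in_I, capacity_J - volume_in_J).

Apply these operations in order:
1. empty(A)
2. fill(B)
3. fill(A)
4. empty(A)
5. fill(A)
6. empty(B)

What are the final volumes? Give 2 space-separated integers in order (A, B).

Answer: 4 0

Derivation:
Step 1: empty(A) -> (A=0 B=0)
Step 2: fill(B) -> (A=0 B=11)
Step 3: fill(A) -> (A=4 B=11)
Step 4: empty(A) -> (A=0 B=11)
Step 5: fill(A) -> (A=4 B=11)
Step 6: empty(B) -> (A=4 B=0)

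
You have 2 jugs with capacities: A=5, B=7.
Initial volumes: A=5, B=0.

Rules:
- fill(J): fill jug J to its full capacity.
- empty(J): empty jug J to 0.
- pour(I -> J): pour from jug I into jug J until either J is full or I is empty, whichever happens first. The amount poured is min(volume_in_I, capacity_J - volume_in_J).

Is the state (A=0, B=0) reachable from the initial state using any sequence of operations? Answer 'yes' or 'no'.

BFS from (A=5, B=0):
  1. empty(A) -> (A=0 B=0)
Target reached → yes.

Answer: yes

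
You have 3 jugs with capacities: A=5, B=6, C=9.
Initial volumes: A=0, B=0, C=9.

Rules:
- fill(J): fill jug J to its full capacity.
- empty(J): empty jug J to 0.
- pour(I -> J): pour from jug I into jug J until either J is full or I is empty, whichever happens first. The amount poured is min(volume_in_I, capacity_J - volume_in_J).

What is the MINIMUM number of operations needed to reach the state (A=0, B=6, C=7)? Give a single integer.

Answer: 5

Derivation:
BFS from (A=0, B=0, C=9). One shortest path:
  1. pour(C -> A) -> (A=5 B=0 C=4)
  2. empty(A) -> (A=0 B=0 C=4)
  3. pour(C -> B) -> (A=0 B=4 C=0)
  4. fill(C) -> (A=0 B=4 C=9)
  5. pour(C -> B) -> (A=0 B=6 C=7)
Reached target in 5 moves.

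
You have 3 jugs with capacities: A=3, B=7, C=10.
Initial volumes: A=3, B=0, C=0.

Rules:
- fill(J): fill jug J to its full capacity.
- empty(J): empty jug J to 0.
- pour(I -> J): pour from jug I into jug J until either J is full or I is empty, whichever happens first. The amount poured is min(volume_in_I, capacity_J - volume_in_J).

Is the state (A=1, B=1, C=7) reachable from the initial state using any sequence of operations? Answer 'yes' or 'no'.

Answer: no

Derivation:
BFS explored all 244 reachable states.
Reachable set includes: (0,0,0), (0,0,1), (0,0,2), (0,0,3), (0,0,4), (0,0,5), (0,0,6), (0,0,7), (0,0,8), (0,0,9), (0,0,10), (0,1,0) ...
Target (A=1, B=1, C=7) not in reachable set → no.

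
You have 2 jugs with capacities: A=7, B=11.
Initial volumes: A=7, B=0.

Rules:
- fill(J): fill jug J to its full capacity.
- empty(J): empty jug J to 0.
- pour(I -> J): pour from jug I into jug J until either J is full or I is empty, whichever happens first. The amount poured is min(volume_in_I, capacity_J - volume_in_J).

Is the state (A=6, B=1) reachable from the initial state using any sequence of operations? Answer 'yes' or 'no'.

BFS explored all 36 reachable states.
Reachable set includes: (0,0), (0,1), (0,2), (0,3), (0,4), (0,5), (0,6), (0,7), (0,8), (0,9), (0,10), (0,11) ...
Target (A=6, B=1) not in reachable set → no.

Answer: no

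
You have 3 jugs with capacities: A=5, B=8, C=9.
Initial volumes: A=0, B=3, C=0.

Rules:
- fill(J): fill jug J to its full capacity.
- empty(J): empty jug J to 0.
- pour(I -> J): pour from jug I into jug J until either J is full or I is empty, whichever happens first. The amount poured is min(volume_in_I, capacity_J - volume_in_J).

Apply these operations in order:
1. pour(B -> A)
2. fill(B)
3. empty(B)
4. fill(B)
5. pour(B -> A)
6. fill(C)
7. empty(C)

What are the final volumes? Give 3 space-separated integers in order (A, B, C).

Step 1: pour(B -> A) -> (A=3 B=0 C=0)
Step 2: fill(B) -> (A=3 B=8 C=0)
Step 3: empty(B) -> (A=3 B=0 C=0)
Step 4: fill(B) -> (A=3 B=8 C=0)
Step 5: pour(B -> A) -> (A=5 B=6 C=0)
Step 6: fill(C) -> (A=5 B=6 C=9)
Step 7: empty(C) -> (A=5 B=6 C=0)

Answer: 5 6 0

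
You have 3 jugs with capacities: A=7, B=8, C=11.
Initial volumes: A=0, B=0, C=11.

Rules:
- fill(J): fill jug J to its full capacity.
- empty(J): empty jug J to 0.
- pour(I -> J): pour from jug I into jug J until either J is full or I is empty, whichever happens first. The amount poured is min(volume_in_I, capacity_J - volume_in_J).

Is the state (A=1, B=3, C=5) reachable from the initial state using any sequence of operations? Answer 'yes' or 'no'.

BFS explored all 444 reachable states.
Reachable set includes: (0,0,0), (0,0,1), (0,0,2), (0,0,3), (0,0,4), (0,0,5), (0,0,6), (0,0,7), (0,0,8), (0,0,9), (0,0,10), (0,0,11) ...
Target (A=1, B=3, C=5) not in reachable set → no.

Answer: no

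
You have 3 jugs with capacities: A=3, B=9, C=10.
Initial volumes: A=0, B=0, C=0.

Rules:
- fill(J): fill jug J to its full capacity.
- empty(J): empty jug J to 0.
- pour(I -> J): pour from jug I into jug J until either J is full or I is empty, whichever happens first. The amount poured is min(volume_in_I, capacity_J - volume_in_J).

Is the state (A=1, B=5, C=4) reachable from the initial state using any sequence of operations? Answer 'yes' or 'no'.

Answer: no

Derivation:
BFS explored all 296 reachable states.
Reachable set includes: (0,0,0), (0,0,1), (0,0,2), (0,0,3), (0,0,4), (0,0,5), (0,0,6), (0,0,7), (0,0,8), (0,0,9), (0,0,10), (0,1,0) ...
Target (A=1, B=5, C=4) not in reachable set → no.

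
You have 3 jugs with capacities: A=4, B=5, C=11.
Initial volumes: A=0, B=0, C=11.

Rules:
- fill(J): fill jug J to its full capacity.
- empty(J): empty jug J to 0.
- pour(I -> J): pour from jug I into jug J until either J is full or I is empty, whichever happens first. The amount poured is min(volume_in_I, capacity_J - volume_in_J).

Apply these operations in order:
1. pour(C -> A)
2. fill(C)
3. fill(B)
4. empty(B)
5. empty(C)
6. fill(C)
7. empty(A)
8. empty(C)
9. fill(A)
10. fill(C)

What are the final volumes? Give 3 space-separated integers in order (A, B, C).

Step 1: pour(C -> A) -> (A=4 B=0 C=7)
Step 2: fill(C) -> (A=4 B=0 C=11)
Step 3: fill(B) -> (A=4 B=5 C=11)
Step 4: empty(B) -> (A=4 B=0 C=11)
Step 5: empty(C) -> (A=4 B=0 C=0)
Step 6: fill(C) -> (A=4 B=0 C=11)
Step 7: empty(A) -> (A=0 B=0 C=11)
Step 8: empty(C) -> (A=0 B=0 C=0)
Step 9: fill(A) -> (A=4 B=0 C=0)
Step 10: fill(C) -> (A=4 B=0 C=11)

Answer: 4 0 11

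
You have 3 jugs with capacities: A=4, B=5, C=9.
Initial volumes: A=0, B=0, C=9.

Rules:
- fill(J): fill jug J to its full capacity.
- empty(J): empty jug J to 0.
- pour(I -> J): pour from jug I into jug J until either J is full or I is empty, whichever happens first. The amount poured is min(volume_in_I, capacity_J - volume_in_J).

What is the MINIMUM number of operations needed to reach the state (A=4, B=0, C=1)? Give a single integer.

BFS from (A=0, B=0, C=9). One shortest path:
  1. pour(C -> A) -> (A=4 B=0 C=5)
  2. empty(A) -> (A=0 B=0 C=5)
  3. pour(C -> A) -> (A=4 B=0 C=1)
Reached target in 3 moves.

Answer: 3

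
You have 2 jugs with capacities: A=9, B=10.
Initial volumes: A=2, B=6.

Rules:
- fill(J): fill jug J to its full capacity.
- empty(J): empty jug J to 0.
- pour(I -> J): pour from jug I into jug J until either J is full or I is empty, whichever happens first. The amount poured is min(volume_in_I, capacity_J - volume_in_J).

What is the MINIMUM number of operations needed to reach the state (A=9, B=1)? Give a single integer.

Answer: 3

Derivation:
BFS from (A=2, B=6). One shortest path:
  1. empty(A) -> (A=0 B=6)
  2. fill(B) -> (A=0 B=10)
  3. pour(B -> A) -> (A=9 B=1)
Reached target in 3 moves.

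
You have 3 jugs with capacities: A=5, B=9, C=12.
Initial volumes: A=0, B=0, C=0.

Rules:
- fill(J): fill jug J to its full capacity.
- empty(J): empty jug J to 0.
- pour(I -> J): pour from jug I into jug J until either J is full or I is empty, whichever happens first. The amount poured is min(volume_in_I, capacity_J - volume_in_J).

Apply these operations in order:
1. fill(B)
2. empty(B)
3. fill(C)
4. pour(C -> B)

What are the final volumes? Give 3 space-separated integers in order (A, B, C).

Answer: 0 9 3

Derivation:
Step 1: fill(B) -> (A=0 B=9 C=0)
Step 2: empty(B) -> (A=0 B=0 C=0)
Step 3: fill(C) -> (A=0 B=0 C=12)
Step 4: pour(C -> B) -> (A=0 B=9 C=3)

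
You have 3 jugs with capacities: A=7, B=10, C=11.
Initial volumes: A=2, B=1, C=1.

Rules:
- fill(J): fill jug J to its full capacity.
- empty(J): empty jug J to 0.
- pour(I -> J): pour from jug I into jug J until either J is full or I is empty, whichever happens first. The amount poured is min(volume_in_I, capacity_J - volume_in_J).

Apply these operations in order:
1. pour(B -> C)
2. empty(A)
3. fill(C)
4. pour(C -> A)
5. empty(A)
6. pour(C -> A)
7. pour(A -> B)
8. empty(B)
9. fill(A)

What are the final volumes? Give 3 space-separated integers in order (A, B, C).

Step 1: pour(B -> C) -> (A=2 B=0 C=2)
Step 2: empty(A) -> (A=0 B=0 C=2)
Step 3: fill(C) -> (A=0 B=0 C=11)
Step 4: pour(C -> A) -> (A=7 B=0 C=4)
Step 5: empty(A) -> (A=0 B=0 C=4)
Step 6: pour(C -> A) -> (A=4 B=0 C=0)
Step 7: pour(A -> B) -> (A=0 B=4 C=0)
Step 8: empty(B) -> (A=0 B=0 C=0)
Step 9: fill(A) -> (A=7 B=0 C=0)

Answer: 7 0 0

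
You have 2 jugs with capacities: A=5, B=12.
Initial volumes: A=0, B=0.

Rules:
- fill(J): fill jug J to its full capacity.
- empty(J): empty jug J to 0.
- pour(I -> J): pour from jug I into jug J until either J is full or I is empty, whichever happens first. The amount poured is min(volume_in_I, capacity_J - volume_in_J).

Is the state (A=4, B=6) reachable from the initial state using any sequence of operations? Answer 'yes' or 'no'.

Answer: no

Derivation:
BFS explored all 34 reachable states.
Reachable set includes: (0,0), (0,1), (0,2), (0,3), (0,4), (0,5), (0,6), (0,7), (0,8), (0,9), (0,10), (0,11) ...
Target (A=4, B=6) not in reachable set → no.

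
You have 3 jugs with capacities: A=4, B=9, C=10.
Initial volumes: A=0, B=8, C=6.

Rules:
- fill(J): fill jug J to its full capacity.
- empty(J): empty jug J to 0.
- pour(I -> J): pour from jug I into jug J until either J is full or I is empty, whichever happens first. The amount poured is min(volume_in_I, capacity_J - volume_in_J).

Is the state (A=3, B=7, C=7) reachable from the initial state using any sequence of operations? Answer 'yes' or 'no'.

BFS explored all 334 reachable states.
Reachable set includes: (0,0,0), (0,0,1), (0,0,2), (0,0,3), (0,0,4), (0,0,5), (0,0,6), (0,0,7), (0,0,8), (0,0,9), (0,0,10), (0,1,0) ...
Target (A=3, B=7, C=7) not in reachable set → no.

Answer: no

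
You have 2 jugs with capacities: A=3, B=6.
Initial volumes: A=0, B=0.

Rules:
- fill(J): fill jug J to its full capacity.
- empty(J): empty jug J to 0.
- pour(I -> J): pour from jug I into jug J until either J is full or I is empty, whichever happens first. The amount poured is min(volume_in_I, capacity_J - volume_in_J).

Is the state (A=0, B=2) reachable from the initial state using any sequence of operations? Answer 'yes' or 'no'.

Answer: no

Derivation:
BFS explored all 6 reachable states.
Reachable set includes: (0,0), (0,3), (0,6), (3,0), (3,3), (3,6)
Target (A=0, B=2) not in reachable set → no.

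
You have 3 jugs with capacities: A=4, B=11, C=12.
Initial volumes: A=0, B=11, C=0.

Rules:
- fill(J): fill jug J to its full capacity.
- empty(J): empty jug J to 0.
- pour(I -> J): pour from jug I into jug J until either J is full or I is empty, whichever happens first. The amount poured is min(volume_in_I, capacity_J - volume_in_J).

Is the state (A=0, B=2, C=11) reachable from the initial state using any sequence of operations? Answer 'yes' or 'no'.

Answer: yes

Derivation:
BFS from (A=0, B=11, C=0):
  1. empty(B) -> (A=0 B=0 C=0)
  2. fill(C) -> (A=0 B=0 C=12)
  3. pour(C -> B) -> (A=0 B=11 C=1)
  4. empty(B) -> (A=0 B=0 C=1)
  5. pour(C -> A) -> (A=1 B=0 C=0)
  6. fill(C) -> (A=1 B=0 C=12)
  7. pour(C -> B) -> (A=1 B=11 C=1)
  8. pour(C -> A) -> (A=2 B=11 C=0)
  9. pour(B -> C) -> (A=2 B=0 C=11)
  10. pour(A -> B) -> (A=0 B=2 C=11)
Target reached → yes.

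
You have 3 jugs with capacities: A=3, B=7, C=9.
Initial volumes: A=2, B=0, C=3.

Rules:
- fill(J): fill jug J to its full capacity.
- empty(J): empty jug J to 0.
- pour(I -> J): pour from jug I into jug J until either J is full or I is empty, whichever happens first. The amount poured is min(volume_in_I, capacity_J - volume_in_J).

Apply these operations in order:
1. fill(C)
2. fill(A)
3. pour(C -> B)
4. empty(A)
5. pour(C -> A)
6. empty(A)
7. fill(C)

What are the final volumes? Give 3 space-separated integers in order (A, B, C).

Step 1: fill(C) -> (A=2 B=0 C=9)
Step 2: fill(A) -> (A=3 B=0 C=9)
Step 3: pour(C -> B) -> (A=3 B=7 C=2)
Step 4: empty(A) -> (A=0 B=7 C=2)
Step 5: pour(C -> A) -> (A=2 B=7 C=0)
Step 6: empty(A) -> (A=0 B=7 C=0)
Step 7: fill(C) -> (A=0 B=7 C=9)

Answer: 0 7 9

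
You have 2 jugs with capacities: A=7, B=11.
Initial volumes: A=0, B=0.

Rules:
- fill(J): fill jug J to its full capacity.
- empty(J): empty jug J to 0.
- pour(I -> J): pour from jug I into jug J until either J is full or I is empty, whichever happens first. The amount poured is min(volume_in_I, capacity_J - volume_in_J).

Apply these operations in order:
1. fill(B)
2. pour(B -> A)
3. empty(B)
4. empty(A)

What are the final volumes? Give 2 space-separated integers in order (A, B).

Answer: 0 0

Derivation:
Step 1: fill(B) -> (A=0 B=11)
Step 2: pour(B -> A) -> (A=7 B=4)
Step 3: empty(B) -> (A=7 B=0)
Step 4: empty(A) -> (A=0 B=0)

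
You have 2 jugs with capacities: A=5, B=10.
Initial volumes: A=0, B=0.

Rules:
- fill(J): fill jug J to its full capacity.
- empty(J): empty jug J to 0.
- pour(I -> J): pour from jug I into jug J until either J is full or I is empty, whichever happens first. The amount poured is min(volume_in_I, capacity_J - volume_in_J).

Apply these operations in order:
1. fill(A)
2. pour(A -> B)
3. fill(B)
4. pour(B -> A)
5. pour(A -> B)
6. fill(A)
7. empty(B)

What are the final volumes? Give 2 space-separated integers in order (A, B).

Step 1: fill(A) -> (A=5 B=0)
Step 2: pour(A -> B) -> (A=0 B=5)
Step 3: fill(B) -> (A=0 B=10)
Step 4: pour(B -> A) -> (A=5 B=5)
Step 5: pour(A -> B) -> (A=0 B=10)
Step 6: fill(A) -> (A=5 B=10)
Step 7: empty(B) -> (A=5 B=0)

Answer: 5 0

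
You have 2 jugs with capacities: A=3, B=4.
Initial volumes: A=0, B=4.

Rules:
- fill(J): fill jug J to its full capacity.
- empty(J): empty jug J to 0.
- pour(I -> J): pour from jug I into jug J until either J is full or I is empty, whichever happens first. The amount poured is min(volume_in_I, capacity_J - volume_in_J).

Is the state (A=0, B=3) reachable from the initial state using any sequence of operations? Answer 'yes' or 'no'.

Answer: yes

Derivation:
BFS from (A=0, B=4):
  1. fill(A) -> (A=3 B=4)
  2. empty(B) -> (A=3 B=0)
  3. pour(A -> B) -> (A=0 B=3)
Target reached → yes.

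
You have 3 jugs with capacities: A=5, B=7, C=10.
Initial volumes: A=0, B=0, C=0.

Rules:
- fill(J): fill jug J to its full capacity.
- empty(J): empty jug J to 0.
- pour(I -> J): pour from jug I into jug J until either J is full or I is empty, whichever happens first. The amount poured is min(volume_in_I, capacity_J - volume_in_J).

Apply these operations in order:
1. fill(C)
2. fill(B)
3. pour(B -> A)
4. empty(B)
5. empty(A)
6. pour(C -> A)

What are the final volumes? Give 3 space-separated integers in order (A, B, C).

Answer: 5 0 5

Derivation:
Step 1: fill(C) -> (A=0 B=0 C=10)
Step 2: fill(B) -> (A=0 B=7 C=10)
Step 3: pour(B -> A) -> (A=5 B=2 C=10)
Step 4: empty(B) -> (A=5 B=0 C=10)
Step 5: empty(A) -> (A=0 B=0 C=10)
Step 6: pour(C -> A) -> (A=5 B=0 C=5)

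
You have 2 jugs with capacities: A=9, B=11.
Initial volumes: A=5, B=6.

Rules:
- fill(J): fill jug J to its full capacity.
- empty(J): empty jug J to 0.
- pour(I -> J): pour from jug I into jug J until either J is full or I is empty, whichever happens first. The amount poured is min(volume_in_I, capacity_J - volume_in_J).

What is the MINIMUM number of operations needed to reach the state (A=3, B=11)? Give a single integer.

BFS from (A=5, B=6). One shortest path:
  1. empty(B) -> (A=5 B=0)
  2. pour(A -> B) -> (A=0 B=5)
  3. fill(A) -> (A=9 B=5)
  4. pour(A -> B) -> (A=3 B=11)
Reached target in 4 moves.

Answer: 4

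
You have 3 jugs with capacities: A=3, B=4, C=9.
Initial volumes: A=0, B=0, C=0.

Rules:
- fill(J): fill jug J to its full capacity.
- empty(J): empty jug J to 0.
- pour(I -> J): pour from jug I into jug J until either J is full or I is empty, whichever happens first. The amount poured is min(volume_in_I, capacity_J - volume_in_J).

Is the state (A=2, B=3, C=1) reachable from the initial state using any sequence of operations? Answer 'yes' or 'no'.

Answer: no

Derivation:
BFS explored all 152 reachable states.
Reachable set includes: (0,0,0), (0,0,1), (0,0,2), (0,0,3), (0,0,4), (0,0,5), (0,0,6), (0,0,7), (0,0,8), (0,0,9), (0,1,0), (0,1,1) ...
Target (A=2, B=3, C=1) not in reachable set → no.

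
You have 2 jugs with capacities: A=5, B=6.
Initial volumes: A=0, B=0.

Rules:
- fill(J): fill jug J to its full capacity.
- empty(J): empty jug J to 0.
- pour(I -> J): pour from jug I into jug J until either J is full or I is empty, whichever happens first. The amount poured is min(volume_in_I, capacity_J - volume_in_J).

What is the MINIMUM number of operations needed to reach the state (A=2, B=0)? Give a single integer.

Answer: 8

Derivation:
BFS from (A=0, B=0). One shortest path:
  1. fill(B) -> (A=0 B=6)
  2. pour(B -> A) -> (A=5 B=1)
  3. empty(A) -> (A=0 B=1)
  4. pour(B -> A) -> (A=1 B=0)
  5. fill(B) -> (A=1 B=6)
  6. pour(B -> A) -> (A=5 B=2)
  7. empty(A) -> (A=0 B=2)
  8. pour(B -> A) -> (A=2 B=0)
Reached target in 8 moves.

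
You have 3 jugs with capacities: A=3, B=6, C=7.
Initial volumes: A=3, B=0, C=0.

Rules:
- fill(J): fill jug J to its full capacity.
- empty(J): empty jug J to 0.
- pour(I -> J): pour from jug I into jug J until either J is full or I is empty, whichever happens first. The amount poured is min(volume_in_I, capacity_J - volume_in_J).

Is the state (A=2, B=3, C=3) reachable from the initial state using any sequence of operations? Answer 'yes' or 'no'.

Answer: no

Derivation:
BFS explored all 164 reachable states.
Reachable set includes: (0,0,0), (0,0,1), (0,0,2), (0,0,3), (0,0,4), (0,0,5), (0,0,6), (0,0,7), (0,1,0), (0,1,1), (0,1,2), (0,1,3) ...
Target (A=2, B=3, C=3) not in reachable set → no.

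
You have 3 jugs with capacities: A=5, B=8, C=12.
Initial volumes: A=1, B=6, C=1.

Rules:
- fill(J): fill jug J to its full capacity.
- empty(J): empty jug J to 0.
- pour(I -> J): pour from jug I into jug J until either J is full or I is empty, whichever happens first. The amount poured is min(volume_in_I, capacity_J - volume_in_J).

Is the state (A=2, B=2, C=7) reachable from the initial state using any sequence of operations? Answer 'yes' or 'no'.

Answer: no

Derivation:
BFS explored all 395 reachable states.
Reachable set includes: (0,0,0), (0,0,1), (0,0,2), (0,0,3), (0,0,4), (0,0,5), (0,0,6), (0,0,7), (0,0,8), (0,0,9), (0,0,10), (0,0,11) ...
Target (A=2, B=2, C=7) not in reachable set → no.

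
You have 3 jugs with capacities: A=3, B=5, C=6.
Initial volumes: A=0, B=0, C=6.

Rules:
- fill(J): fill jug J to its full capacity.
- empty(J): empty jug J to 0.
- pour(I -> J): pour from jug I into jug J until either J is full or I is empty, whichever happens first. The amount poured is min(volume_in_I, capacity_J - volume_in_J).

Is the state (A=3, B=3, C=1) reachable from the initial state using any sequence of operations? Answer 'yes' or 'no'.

Answer: yes

Derivation:
BFS from (A=0, B=0, C=6):
  1. fill(A) -> (A=3 B=0 C=6)
  2. pour(C -> B) -> (A=3 B=5 C=1)
  3. empty(B) -> (A=3 B=0 C=1)
  4. pour(A -> B) -> (A=0 B=3 C=1)
  5. fill(A) -> (A=3 B=3 C=1)
Target reached → yes.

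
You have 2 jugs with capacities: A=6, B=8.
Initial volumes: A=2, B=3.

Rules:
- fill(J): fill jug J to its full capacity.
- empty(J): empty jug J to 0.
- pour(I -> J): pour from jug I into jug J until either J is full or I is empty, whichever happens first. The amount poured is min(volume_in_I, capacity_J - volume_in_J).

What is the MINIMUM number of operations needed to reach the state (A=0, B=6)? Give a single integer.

BFS from (A=2, B=3). One shortest path:
  1. fill(A) -> (A=6 B=3)
  2. empty(B) -> (A=6 B=0)
  3. pour(A -> B) -> (A=0 B=6)
Reached target in 3 moves.

Answer: 3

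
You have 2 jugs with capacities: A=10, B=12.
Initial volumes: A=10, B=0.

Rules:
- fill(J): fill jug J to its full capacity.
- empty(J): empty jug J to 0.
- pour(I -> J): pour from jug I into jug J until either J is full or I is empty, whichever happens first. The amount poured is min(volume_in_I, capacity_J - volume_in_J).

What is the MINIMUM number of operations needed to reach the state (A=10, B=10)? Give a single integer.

Answer: 2

Derivation:
BFS from (A=10, B=0). One shortest path:
  1. pour(A -> B) -> (A=0 B=10)
  2. fill(A) -> (A=10 B=10)
Reached target in 2 moves.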